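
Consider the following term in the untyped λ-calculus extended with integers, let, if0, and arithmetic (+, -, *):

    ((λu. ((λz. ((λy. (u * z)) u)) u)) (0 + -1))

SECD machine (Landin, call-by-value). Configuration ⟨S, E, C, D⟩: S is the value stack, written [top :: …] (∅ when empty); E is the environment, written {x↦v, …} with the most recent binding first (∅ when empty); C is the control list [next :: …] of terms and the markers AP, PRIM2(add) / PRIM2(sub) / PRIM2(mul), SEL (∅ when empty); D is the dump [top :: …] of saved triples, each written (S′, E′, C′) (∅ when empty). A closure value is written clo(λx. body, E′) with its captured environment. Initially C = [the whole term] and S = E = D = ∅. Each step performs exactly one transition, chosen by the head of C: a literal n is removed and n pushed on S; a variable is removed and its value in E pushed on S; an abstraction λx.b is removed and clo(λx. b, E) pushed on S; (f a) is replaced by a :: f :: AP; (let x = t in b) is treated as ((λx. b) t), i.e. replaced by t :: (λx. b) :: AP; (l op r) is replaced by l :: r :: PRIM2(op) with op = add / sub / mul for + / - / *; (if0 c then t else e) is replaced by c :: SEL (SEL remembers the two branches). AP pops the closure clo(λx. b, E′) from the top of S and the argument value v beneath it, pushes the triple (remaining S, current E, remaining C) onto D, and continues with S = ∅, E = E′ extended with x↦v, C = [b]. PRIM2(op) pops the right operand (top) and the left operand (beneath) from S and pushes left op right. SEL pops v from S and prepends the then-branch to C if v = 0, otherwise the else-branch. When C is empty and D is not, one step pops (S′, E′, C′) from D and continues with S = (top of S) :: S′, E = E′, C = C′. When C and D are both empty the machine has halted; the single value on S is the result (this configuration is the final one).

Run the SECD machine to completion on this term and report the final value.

Answer: 1

Derivation:
step 0: [S=∅ | E=∅ | C=[((λu. ((λz. ((λy. (u * z)) u)) u)) (0 + -1))] | D=∅]
step 1: [S=∅ | E=∅ | C=[(0 + -1) :: (λu. ((λz. ((λy. (u * z)) u)) u)) :: AP] | D=∅]
step 2: [S=∅ | E=∅ | C=[0 :: -1 :: PRIM2(add) :: (λu. ((λz. ((λy. (u * z)) u)) u)) :: AP] | D=∅]
step 3: [S=[0] | E=∅ | C=[-1 :: PRIM2(add) :: (λu. ((λz. ((λy. (u * z)) u)) u)) :: AP] | D=∅]
step 4: [S=[-1 :: 0] | E=∅ | C=[PRIM2(add) :: (λu. ((λz. ((λy. (u * z)) u)) u)) :: AP] | D=∅]
step 5: [S=[-1] | E=∅ | C=[(λu. ((λz. ((λy. (u * z)) u)) u)) :: AP] | D=∅]
step 6: [S=[clo(λu. ((λz. ((λy. (u * z)) u)) u), ∅) :: -1] | E=∅ | C=[AP] | D=∅]
step 7: [S=∅ | E={u↦-1} | C=[((λz. ((λy. (u * z)) u)) u)] | D=[(∅, ∅, ∅)]]
step 8: [S=∅ | E={u↦-1} | C=[u :: (λz. ((λy. (u * z)) u)) :: AP] | D=[(∅, ∅, ∅)]]
step 9: [S=[-1] | E={u↦-1} | C=[(λz. ((λy. (u * z)) u)) :: AP] | D=[(∅, ∅, ∅)]]
step 10: [S=[clo(λz. ((λy. (u * z)) u), {u↦-1}) :: -1] | E={u↦-1} | C=[AP] | D=[(∅, ∅, ∅)]]
step 11: [S=∅ | E={z↦-1, u↦-1} | C=[((λy. (u * z)) u)] | D=[(∅, {u↦-1}, ∅) :: (∅, ∅, ∅)]]
step 12: [S=∅ | E={z↦-1, u↦-1} | C=[u :: (λy. (u * z)) :: AP] | D=[(∅, {u↦-1}, ∅) :: (∅, ∅, ∅)]]
step 13: [S=[-1] | E={z↦-1, u↦-1} | C=[(λy. (u * z)) :: AP] | D=[(∅, {u↦-1}, ∅) :: (∅, ∅, ∅)]]
step 14: [S=[clo(λy. (u * z), {z↦-1, u↦-1}) :: -1] | E={z↦-1, u↦-1} | C=[AP] | D=[(∅, {u↦-1}, ∅) :: (∅, ∅, ∅)]]
step 15: [S=∅ | E={y↦-1, z↦-1, u↦-1} | C=[(u * z)] | D=[(∅, {z↦-1, u↦-1}, ∅) :: (∅, {u↦-1}, ∅) :: (∅, ∅, ∅)]]
step 16: [S=∅ | E={y↦-1, z↦-1, u↦-1} | C=[u :: z :: PRIM2(mul)] | D=[(∅, {z↦-1, u↦-1}, ∅) :: (∅, {u↦-1}, ∅) :: (∅, ∅, ∅)]]
step 17: [S=[-1] | E={y↦-1, z↦-1, u↦-1} | C=[z :: PRIM2(mul)] | D=[(∅, {z↦-1, u↦-1}, ∅) :: (∅, {u↦-1}, ∅) :: (∅, ∅, ∅)]]
step 18: [S=[-1 :: -1] | E={y↦-1, z↦-1, u↦-1} | C=[PRIM2(mul)] | D=[(∅, {z↦-1, u↦-1}, ∅) :: (∅, {u↦-1}, ∅) :: (∅, ∅, ∅)]]
step 19: [S=[1] | E={y↦-1, z↦-1, u↦-1} | C=∅ | D=[(∅, {z↦-1, u↦-1}, ∅) :: (∅, {u↦-1}, ∅) :: (∅, ∅, ∅)]]
step 20: [S=[1] | E={z↦-1, u↦-1} | C=∅ | D=[(∅, {u↦-1}, ∅) :: (∅, ∅, ∅)]]
step 21: [S=[1] | E={u↦-1} | C=∅ | D=[(∅, ∅, ∅)]]
step 22: [S=[1] | E=∅ | C=∅ | D=∅]
→ final value 1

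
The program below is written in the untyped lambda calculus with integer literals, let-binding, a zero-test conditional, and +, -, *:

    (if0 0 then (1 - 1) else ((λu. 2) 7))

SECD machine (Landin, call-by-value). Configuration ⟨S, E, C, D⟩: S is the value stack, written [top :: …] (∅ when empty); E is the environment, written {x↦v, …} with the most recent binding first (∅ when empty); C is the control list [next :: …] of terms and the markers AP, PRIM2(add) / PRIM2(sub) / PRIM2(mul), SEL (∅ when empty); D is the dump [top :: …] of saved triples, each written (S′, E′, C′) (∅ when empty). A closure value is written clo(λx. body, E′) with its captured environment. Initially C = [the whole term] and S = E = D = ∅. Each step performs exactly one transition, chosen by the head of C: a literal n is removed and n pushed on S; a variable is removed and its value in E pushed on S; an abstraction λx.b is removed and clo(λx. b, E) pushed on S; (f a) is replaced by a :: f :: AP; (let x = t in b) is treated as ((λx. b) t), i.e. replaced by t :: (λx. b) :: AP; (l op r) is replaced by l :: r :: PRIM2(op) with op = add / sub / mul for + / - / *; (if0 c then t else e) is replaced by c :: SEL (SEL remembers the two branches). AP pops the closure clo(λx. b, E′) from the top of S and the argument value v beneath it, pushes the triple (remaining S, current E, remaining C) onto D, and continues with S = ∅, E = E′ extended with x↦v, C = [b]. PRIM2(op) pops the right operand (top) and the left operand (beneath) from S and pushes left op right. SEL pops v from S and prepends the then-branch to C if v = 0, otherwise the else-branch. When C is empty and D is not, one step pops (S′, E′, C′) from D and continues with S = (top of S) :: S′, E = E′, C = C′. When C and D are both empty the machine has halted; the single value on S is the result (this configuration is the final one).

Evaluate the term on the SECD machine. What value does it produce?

t=0: <S=∅, E=∅, C=[(if0 0 then (1 - 1) else ((λu. 2) 7))], D=∅>
t=1: <S=∅, E=∅, C=[0 :: SEL], D=∅>
t=2: <S=[0], E=∅, C=[SEL], D=∅>
t=3: <S=∅, E=∅, C=[(1 - 1)], D=∅>
t=4: <S=∅, E=∅, C=[1 :: 1 :: PRIM2(sub)], D=∅>
t=5: <S=[1], E=∅, C=[1 :: PRIM2(sub)], D=∅>
t=6: <S=[1 :: 1], E=∅, C=[PRIM2(sub)], D=∅>
t=7: <S=[0], E=∅, C=∅, D=∅>
→ final value 0

Answer: 0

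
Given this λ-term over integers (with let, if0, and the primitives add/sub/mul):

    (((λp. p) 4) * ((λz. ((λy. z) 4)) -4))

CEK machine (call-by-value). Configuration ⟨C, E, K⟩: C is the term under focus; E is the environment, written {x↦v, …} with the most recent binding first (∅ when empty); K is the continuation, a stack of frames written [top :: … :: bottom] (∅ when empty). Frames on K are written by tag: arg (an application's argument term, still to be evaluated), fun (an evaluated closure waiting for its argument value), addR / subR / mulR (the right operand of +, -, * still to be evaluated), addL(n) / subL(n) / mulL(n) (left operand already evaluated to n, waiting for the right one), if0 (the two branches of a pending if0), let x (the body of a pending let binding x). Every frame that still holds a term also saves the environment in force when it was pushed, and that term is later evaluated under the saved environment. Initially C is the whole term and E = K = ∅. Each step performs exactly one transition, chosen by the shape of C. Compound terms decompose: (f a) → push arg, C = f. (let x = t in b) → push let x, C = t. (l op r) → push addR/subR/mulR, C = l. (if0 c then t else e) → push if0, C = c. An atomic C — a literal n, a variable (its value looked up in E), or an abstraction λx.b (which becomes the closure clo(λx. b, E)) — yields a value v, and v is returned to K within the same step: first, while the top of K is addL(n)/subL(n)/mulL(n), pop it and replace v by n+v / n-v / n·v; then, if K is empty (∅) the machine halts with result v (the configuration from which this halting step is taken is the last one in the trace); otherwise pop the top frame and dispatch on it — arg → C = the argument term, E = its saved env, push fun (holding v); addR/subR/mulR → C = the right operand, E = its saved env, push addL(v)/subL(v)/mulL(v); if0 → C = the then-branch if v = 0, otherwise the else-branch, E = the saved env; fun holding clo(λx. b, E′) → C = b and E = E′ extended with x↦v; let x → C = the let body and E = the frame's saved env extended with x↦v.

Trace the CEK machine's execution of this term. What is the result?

0. [C=(((λp. p) 4) * ((λz. ((λy. z) 4)) -4)) | E=∅ | K=∅]
1. [C=((λp. p) 4) | E=∅ | K=[mulR]]
2. [C=(λp. p) | E=∅ | K=[arg :: mulR]]
3. [C=4 | E=∅ | K=[fun :: mulR]]
4. [C=p | E={p↦4} | K=[mulR]]
5. [C=((λz. ((λy. z) 4)) -4) | E=∅ | K=[mulL(4)]]
6. [C=(λz. ((λy. z) 4)) | E=∅ | K=[arg :: mulL(4)]]
7. [C=-4 | E=∅ | K=[fun :: mulL(4)]]
8. [C=((λy. z) 4) | E={z↦-4} | K=[mulL(4)]]
9. [C=(λy. z) | E={z↦-4} | K=[arg :: mulL(4)]]
10. [C=4 | E={z↦-4} | K=[fun :: mulL(4)]]
11. [C=z | E={y↦4, z↦-4} | K=[mulL(4)]]
→ final value -16

Answer: -16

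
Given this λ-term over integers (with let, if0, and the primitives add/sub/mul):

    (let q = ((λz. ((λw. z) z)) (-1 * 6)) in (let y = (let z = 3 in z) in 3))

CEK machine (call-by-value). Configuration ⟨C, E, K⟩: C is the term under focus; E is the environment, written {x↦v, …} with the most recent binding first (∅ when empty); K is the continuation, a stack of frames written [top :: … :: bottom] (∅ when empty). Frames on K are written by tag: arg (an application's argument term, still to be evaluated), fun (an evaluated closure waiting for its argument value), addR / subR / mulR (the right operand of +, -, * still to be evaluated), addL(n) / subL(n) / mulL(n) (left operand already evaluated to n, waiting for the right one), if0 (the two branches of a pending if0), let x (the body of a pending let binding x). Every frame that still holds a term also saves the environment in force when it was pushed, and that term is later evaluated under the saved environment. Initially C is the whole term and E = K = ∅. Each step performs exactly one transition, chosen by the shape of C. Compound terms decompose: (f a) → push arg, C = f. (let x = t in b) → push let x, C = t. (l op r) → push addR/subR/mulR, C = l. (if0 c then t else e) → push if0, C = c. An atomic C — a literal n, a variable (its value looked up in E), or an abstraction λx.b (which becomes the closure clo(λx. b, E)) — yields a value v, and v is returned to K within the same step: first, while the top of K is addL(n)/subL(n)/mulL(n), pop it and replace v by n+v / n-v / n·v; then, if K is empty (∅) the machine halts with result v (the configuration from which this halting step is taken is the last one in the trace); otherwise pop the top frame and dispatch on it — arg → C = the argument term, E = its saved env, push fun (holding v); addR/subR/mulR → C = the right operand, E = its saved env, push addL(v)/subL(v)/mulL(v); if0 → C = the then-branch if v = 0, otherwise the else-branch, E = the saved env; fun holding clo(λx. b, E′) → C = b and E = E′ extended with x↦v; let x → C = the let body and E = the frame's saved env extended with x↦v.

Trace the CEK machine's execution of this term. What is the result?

Answer: 3

Derivation:
step 0: ⟨C=(let q = ((λz. ((λw. z) z)) (-1 * 6)) in (let y = (let z = 3 in z) in 3)); E=∅; K=∅⟩
step 1: ⟨C=((λz. ((λw. z) z)) (-1 * 6)); E=∅; K=[let q]⟩
step 2: ⟨C=(λz. ((λw. z) z)); E=∅; K=[arg :: let q]⟩
step 3: ⟨C=(-1 * 6); E=∅; K=[fun :: let q]⟩
step 4: ⟨C=-1; E=∅; K=[mulR :: fun :: let q]⟩
step 5: ⟨C=6; E=∅; K=[mulL(-1) :: fun :: let q]⟩
step 6: ⟨C=((λw. z) z); E={z↦-6}; K=[let q]⟩
step 7: ⟨C=(λw. z); E={z↦-6}; K=[arg :: let q]⟩
step 8: ⟨C=z; E={z↦-6}; K=[fun :: let q]⟩
step 9: ⟨C=z; E={w↦-6, z↦-6}; K=[let q]⟩
step 10: ⟨C=(let y = (let z = 3 in z) in 3); E={q↦-6}; K=∅⟩
step 11: ⟨C=(let z = 3 in z); E={q↦-6}; K=[let y]⟩
step 12: ⟨C=3; E={q↦-6}; K=[let z :: let y]⟩
step 13: ⟨C=z; E={z↦3, q↦-6}; K=[let y]⟩
step 14: ⟨C=3; E={y↦3, q↦-6}; K=∅⟩
→ final value 3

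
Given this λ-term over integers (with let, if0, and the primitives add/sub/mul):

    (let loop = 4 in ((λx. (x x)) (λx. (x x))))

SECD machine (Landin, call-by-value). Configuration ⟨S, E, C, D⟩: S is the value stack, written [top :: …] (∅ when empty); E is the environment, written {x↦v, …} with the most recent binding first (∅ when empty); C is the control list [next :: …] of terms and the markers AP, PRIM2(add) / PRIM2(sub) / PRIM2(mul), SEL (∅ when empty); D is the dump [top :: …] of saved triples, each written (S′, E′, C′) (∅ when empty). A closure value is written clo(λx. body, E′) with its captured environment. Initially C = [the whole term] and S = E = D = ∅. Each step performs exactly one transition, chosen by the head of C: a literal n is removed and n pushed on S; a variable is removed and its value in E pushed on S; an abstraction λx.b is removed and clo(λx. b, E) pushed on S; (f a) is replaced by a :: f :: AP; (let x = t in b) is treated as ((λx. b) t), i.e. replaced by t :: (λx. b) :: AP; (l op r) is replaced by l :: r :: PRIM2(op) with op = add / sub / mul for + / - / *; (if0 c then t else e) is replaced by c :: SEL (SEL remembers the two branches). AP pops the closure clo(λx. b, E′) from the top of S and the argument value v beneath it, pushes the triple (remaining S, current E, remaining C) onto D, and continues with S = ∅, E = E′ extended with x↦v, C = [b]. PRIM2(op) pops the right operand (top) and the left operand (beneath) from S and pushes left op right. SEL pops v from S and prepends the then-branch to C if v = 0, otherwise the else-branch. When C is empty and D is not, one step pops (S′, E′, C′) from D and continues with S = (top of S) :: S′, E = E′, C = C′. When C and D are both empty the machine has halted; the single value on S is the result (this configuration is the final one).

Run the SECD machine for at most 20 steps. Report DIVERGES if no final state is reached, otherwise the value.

Answer: DIVERGES (no final state within 20 steps)

Derivation:
t=0: ⟨S=∅; E=∅; C=[(let loop = 4 in ((λx. (x x)) (λx. (x x))))]; D=∅⟩
t=1: ⟨S=∅; E=∅; C=[4 :: (λloop. ((λx. (x x)) (λx. (x x)))) :: AP]; D=∅⟩
t=2: ⟨S=[4]; E=∅; C=[(λloop. ((λx. (x x)) (λx. (x x)))) :: AP]; D=∅⟩
t=3: ⟨S=[clo(λloop. ((λx. (x x)) (λx. (x x))), ∅) :: 4]; E=∅; C=[AP]; D=∅⟩
t=4: ⟨S=∅; E={loop↦4}; C=[((λx. (x x)) (λx. (x x)))]; D=[(∅, ∅, ∅)]⟩
t=5: ⟨S=∅; E={loop↦4}; C=[(λx. (x x)) :: (λx. (x x)) :: AP]; D=[(∅, ∅, ∅)]⟩
t=6: ⟨S=[clo(λx. (x x), {loop↦4})]; E={loop↦4}; C=[(λx. (x x)) :: AP]; D=[(∅, ∅, ∅)]⟩
t=7: ⟨S=[clo(λx. (x x), {loop↦4}) :: clo(λx. (x x), {loop↦4})]; E={loop↦4}; C=[AP]; D=[(∅, ∅, ∅)]⟩
t=8: ⟨S=∅; E={x↦clo(λx. (x x), {loop↦4}), loop↦4}; C=[(x x)]; D=[(∅, {loop↦4}, ∅) :: (∅, ∅, ∅)]⟩
t=9: ⟨S=∅; E={x↦clo(λx. (x x), {loop↦4}), loop↦4}; C=[x :: x :: AP]; D=[(∅, {loop↦4}, ∅) :: (∅, ∅, ∅)]⟩
t=10: ⟨S=[clo(λx. (x x), {loop↦4})]; E={x↦clo(λx. (x x), {loop↦4}), loop↦4}; C=[x :: AP]; D=[(∅, {loop↦4}, ∅) :: (∅, ∅, ∅)]⟩
t=11: ⟨S=[clo(λx. (x x), {loop↦4}) :: clo(λx. (x x), {loop↦4})]; E={x↦clo(λx. (x x), {loop↦4}), loop↦4}; C=[AP]; D=[(∅, {loop↦4}, ∅) :: (∅, ∅, ∅)]⟩
t=12: ⟨S=∅; E={x↦clo(λx. (x x), {loop↦4}), loop↦4}; C=[(x x)]; D=[(∅, {x↦clo(λx. (x x), {loop↦4}), loop↦4}, ∅) :: (∅, {loop↦4}, ∅) :: (∅, ∅, ∅)]⟩
t=13: ⟨S=∅; E={x↦clo(λx. (x x), {loop↦4}), loop↦4}; C=[x :: x :: AP]; D=[(∅, {x↦clo(λx. (x x), {loop↦4}), loop↦4}, ∅) :: (∅, {loop↦4}, ∅) :: (∅, ∅, ∅)]⟩
t=14: ⟨S=[clo(λx. (x x), {loop↦4})]; E={x↦clo(λx. (x x), {loop↦4}), loop↦4}; C=[x :: AP]; D=[(∅, {x↦clo(λx. (x x), {loop↦4}), loop↦4}, ∅) :: (∅, {loop↦4}, ∅) :: (∅, ∅, ∅)]⟩
t=15: ⟨S=[clo(λx. (x x), {loop↦4}) :: clo(λx. (x x), {loop↦4})]; E={x↦clo(λx. (x x), {loop↦4}), loop↦4}; C=[AP]; D=[(∅, {x↦clo(λx. (x x), {loop↦4}), loop↦4}, ∅) :: (∅, {loop↦4}, ∅) :: (∅, ∅, ∅)]⟩
t=16: ⟨S=∅; E={x↦clo(λx. (x x), {loop↦4}), loop↦4}; C=[(x x)]; D=[(∅, {x↦clo(λx. (x x), {loop↦4}), loop↦4}, ∅) :: (∅, {x↦clo(λx. (x x), {loop↦4}), loop↦4}, ∅) :: (∅, {loop↦4}, ∅) :: (∅, ∅, ∅)]⟩
t=17: ⟨S=∅; E={x↦clo(λx. (x x), {loop↦4}), loop↦4}; C=[x :: x :: AP]; D=[(∅, {x↦clo(λx. (x x), {loop↦4}), loop↦4}, ∅) :: (∅, {x↦clo(λx. (x x), {loop↦4}), loop↦4}, ∅) :: (∅, {loop↦4}, ∅) :: (∅, ∅, ∅)]⟩
t=18: ⟨S=[clo(λx. (x x), {loop↦4})]; E={x↦clo(λx. (x x), {loop↦4}), loop↦4}; C=[x :: AP]; D=[(∅, {x↦clo(λx. (x x), {loop↦4}), loop↦4}, ∅) :: (∅, {x↦clo(λx. (x x), {loop↦4}), loop↦4}, ∅) :: (∅, {loop↦4}, ∅) :: (∅, ∅, ∅)]⟩
t=19: ⟨S=[clo(λx. (x x), {loop↦4}) :: clo(λx. (x x), {loop↦4})]; E={x↦clo(λx. (x x), {loop↦4}), loop↦4}; C=[AP]; D=[(∅, {x↦clo(λx. (x x), {loop↦4}), loop↦4}, ∅) :: (∅, {x↦clo(λx. (x x), {loop↦4}), loop↦4}, ∅) :: (∅, {loop↦4}, ∅) :: (∅, ∅, ∅)]⟩
t=20: ⟨S=∅; E={x↦clo(λx. (x x), {loop↦4}), loop↦4}; C=[(x x)]; D=[(∅, {x↦clo(λx. (x x), {loop↦4}), loop↦4}, ∅) :: (∅, {x↦clo(λx. (x x), {loop↦4}), loop↦4}, ∅) :: (∅, {x↦clo(λx. (x x), {loop↦4}), loop↦4}, ∅) :: (∅, {loop↦4}, ∅) :: (∅, ∅, ∅)]⟩
→ 20 transitions taken and the configuration is still not final: no result within 20 steps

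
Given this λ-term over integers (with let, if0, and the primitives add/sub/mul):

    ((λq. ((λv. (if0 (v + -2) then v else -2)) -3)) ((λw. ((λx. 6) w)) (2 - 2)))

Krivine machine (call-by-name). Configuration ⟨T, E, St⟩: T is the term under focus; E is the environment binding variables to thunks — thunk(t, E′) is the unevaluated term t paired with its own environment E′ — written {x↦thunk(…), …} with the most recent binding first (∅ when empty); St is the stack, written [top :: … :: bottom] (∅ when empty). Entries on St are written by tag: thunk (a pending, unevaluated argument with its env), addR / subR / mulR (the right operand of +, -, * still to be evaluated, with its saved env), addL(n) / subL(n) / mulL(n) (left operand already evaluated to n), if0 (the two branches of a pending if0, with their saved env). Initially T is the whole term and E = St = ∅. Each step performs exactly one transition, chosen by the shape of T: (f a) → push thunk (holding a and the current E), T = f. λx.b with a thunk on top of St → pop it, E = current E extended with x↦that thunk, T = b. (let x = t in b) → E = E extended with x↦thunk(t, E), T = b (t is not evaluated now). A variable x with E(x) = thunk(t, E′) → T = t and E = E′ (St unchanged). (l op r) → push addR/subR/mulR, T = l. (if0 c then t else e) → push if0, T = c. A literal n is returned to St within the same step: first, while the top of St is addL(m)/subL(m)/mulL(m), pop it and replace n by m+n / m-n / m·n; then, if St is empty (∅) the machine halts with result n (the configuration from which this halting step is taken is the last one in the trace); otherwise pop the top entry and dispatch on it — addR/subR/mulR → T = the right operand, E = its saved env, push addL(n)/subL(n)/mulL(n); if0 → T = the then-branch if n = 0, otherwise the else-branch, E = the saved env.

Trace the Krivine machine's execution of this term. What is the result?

Answer: -2

Machine steps:
t=0: <T=((λq. ((λv. (if0 (v + -2) then v else -2)) -3)) ((λw. ((λx. 6) w)) (2 - 2))), E=∅, St=∅>
t=1: <T=(λq. ((λv. (if0 (v + -2) then v else -2)) -3)), E=∅, St=[thunk]>
t=2: <T=((λv. (if0 (v + -2) then v else -2)) -3), E={q↦thunk(((λw. ((λx. 6) w)) (2 - 2)), ∅)}, St=∅>
t=3: <T=(λv. (if0 (v + -2) then v else -2)), E={q↦thunk(((λw. ((λx. 6) w)) (2 - 2)), ∅)}, St=[thunk]>
t=4: <T=(if0 (v + -2) then v else -2), E={v↦thunk(-3, {q↦thunk(((λw. ((λx. 6) w)) (2 - 2)), ∅)}), q↦thunk(((λw. ((λx. 6) w)) (2 - 2)), ∅)}, St=∅>
t=5: <T=(v + -2), E={v↦thunk(-3, {q↦thunk(((λw. ((λx. 6) w)) (2 - 2)), ∅)}), q↦thunk(((λw. ((λx. 6) w)) (2 - 2)), ∅)}, St=[if0]>
t=6: <T=v, E={v↦thunk(-3, {q↦thunk(((λw. ((λx. 6) w)) (2 - 2)), ∅)}), q↦thunk(((λw. ((λx. 6) w)) (2 - 2)), ∅)}, St=[addR :: if0]>
t=7: <T=-3, E={q↦thunk(((λw. ((λx. 6) w)) (2 - 2)), ∅)}, St=[addR :: if0]>
t=8: <T=-2, E={v↦thunk(-3, {q↦thunk(((λw. ((λx. 6) w)) (2 - 2)), ∅)}), q↦thunk(((λw. ((λx. 6) w)) (2 - 2)), ∅)}, St=[addL(-3) :: if0]>
t=9: <T=-2, E={v↦thunk(-3, {q↦thunk(((λw. ((λx. 6) w)) (2 - 2)), ∅)}), q↦thunk(((λw. ((λx. 6) w)) (2 - 2)), ∅)}, St=∅>
→ final value -2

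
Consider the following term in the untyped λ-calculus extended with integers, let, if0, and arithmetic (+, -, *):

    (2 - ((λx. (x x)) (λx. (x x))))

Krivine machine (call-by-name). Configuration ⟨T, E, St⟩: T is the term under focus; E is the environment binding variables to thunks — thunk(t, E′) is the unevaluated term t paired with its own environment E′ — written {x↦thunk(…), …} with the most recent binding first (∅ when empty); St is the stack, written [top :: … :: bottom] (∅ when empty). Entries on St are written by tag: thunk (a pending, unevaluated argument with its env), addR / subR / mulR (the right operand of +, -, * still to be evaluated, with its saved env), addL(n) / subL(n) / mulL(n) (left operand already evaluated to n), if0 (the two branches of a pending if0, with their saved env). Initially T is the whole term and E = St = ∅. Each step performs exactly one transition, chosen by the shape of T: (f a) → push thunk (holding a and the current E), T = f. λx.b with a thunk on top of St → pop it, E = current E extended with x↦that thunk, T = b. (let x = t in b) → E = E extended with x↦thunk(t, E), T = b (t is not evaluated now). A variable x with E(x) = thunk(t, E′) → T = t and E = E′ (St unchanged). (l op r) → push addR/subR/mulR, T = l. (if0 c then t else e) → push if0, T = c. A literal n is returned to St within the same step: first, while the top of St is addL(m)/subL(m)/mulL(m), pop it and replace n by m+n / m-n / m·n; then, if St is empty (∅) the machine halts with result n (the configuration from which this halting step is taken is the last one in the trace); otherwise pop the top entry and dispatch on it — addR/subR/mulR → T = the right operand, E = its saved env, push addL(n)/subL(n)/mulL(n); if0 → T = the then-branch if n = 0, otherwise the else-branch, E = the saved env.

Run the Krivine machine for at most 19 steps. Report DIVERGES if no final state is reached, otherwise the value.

Answer: DIVERGES (no final state within 19 steps)

Execution trace:
[0] <T=(2 - ((λx. (x x)) (λx. (x x)))), E=∅, St=∅>
[1] <T=2, E=∅, St=[subR]>
[2] <T=((λx. (x x)) (λx. (x x))), E=∅, St=[subL(2)]>
[3] <T=(λx. (x x)), E=∅, St=[thunk :: subL(2)]>
[4] <T=(x x), E={x↦thunk((λx. (x x)), ∅)}, St=[subL(2)]>
[5] <T=x, E={x↦thunk((λx. (x x)), ∅)}, St=[thunk :: subL(2)]>
[6] <T=(λx. (x x)), E=∅, St=[thunk :: subL(2)]>
[7] <T=(x x), E={x↦thunk(x, {x↦thunk((λx. (x x)), ∅)})}, St=[subL(2)]>
[8] <T=x, E={x↦thunk(x, {x↦thunk((λx. (x x)), ∅)})}, St=[thunk :: subL(2)]>
[9] <T=x, E={x↦thunk((λx. (x x)), ∅)}, St=[thunk :: subL(2)]>
[10] <T=(λx. (x x)), E=∅, St=[thunk :: subL(2)]>
[11] <T=(x x), E={x↦thunk(x, {x↦thunk(x, {x↦thunk((λx. (x x)), ∅)})})}, St=[subL(2)]>
[12] <T=x, E={x↦thunk(x, {x↦thunk(x, {x↦thunk((λx. (x x)), ∅)})})}, St=[thunk :: subL(2)]>
[13] <T=x, E={x↦thunk(x, {x↦thunk((λx. (x x)), ∅)})}, St=[thunk :: subL(2)]>
[14] <T=x, E={x↦thunk((λx. (x x)), ∅)}, St=[thunk :: subL(2)]>
[15] <T=(λx. (x x)), E=∅, St=[thunk :: subL(2)]>
[16] <T=(x x), E={x↦thunk(x, {x↦thunk(x, {x↦thunk(x, {x↦thunk((λx. (x x)), ∅)})})})}, St=[subL(2)]>
[17] <T=x, E={x↦thunk(x, {x↦thunk(x, {x↦thunk(x, {x↦thunk((λx. (x x)), ∅)})})})}, St=[thunk :: subL(2)]>
[18] <T=x, E={x↦thunk(x, {x↦thunk(x, {x↦thunk((λx. (x x)), ∅)})})}, St=[thunk :: subL(2)]>
[19] <T=x, E={x↦thunk(x, {x↦thunk((λx. (x x)), ∅)})}, St=[thunk :: subL(2)]>
→ 19 transitions taken and the configuration is still not final: no result within 19 steps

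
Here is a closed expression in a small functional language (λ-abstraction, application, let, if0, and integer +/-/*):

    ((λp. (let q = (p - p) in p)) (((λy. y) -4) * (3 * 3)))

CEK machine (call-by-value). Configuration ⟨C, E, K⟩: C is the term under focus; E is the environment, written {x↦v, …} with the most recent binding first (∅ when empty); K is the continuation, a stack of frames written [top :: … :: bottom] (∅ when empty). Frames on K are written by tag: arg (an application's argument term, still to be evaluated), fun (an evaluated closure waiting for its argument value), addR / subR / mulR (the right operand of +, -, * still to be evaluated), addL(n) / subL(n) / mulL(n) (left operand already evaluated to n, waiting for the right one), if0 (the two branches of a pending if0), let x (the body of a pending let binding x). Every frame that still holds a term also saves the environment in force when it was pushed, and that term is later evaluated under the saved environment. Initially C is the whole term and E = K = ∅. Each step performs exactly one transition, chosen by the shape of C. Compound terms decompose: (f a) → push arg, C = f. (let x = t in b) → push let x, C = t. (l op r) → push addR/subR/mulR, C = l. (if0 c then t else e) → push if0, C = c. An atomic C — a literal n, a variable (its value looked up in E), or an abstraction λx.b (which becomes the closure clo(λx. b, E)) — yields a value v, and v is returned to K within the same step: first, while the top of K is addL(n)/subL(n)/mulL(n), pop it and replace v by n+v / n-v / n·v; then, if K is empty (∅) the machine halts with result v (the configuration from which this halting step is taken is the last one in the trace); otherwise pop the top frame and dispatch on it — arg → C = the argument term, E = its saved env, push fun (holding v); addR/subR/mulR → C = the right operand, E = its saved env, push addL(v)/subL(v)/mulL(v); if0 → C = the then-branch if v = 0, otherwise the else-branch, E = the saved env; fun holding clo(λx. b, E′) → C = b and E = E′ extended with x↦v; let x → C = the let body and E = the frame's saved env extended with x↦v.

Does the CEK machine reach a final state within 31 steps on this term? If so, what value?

Answer: -36

Derivation:
[0] <C=((λp. (let q = (p - p) in p)) (((λy. y) -4) * (3 * 3))), E=∅, K=∅>
[1] <C=(λp. (let q = (p - p) in p)), E=∅, K=[arg]>
[2] <C=(((λy. y) -4) * (3 * 3)), E=∅, K=[fun]>
[3] <C=((λy. y) -4), E=∅, K=[mulR :: fun]>
[4] <C=(λy. y), E=∅, K=[arg :: mulR :: fun]>
[5] <C=-4, E=∅, K=[fun :: mulR :: fun]>
[6] <C=y, E={y↦-4}, K=[mulR :: fun]>
[7] <C=(3 * 3), E=∅, K=[mulL(-4) :: fun]>
[8] <C=3, E=∅, K=[mulR :: mulL(-4) :: fun]>
[9] <C=3, E=∅, K=[mulL(3) :: mulL(-4) :: fun]>
[10] <C=(let q = (p - p) in p), E={p↦-36}, K=∅>
[11] <C=(p - p), E={p↦-36}, K=[let q]>
[12] <C=p, E={p↦-36}, K=[subR :: let q]>
[13] <C=p, E={p↦-36}, K=[subL(-36) :: let q]>
[14] <C=p, E={q↦0, p↦-36}, K=∅>
→ final value -36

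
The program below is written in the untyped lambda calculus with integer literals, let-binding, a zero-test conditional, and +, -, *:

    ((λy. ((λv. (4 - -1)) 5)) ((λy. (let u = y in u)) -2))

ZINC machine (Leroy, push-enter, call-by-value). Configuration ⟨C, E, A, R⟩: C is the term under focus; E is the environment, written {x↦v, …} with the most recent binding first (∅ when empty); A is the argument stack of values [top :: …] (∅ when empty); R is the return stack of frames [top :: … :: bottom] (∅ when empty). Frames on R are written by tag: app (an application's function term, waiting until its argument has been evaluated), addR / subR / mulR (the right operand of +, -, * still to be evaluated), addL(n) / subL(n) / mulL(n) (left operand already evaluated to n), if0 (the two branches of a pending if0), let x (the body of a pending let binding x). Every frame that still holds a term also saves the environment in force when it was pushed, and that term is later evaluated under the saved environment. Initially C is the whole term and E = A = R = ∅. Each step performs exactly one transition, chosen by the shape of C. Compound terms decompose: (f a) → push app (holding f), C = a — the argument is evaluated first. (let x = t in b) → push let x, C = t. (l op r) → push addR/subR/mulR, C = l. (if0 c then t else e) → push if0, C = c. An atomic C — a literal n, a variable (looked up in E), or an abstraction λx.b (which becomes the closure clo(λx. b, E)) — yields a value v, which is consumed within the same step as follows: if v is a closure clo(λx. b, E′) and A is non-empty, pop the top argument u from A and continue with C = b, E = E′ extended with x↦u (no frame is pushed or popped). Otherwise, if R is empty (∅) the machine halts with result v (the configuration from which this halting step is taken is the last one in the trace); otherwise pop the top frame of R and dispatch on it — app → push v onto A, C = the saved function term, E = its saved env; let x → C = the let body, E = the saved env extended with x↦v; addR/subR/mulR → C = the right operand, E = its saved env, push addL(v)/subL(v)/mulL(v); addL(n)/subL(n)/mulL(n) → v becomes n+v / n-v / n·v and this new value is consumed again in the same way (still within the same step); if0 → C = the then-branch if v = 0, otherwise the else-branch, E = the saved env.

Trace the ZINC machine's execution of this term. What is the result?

Answer: 5

Execution trace:
[0] <C=((λy. ((λv. (4 - -1)) 5)) ((λy. (let u = y in u)) -2)), E=∅, A=∅, R=∅>
[1] <C=((λy. (let u = y in u)) -2), E=∅, A=∅, R=[app]>
[2] <C=-2, E=∅, A=∅, R=[app :: app]>
[3] <C=(λy. (let u = y in u)), E=∅, A=[-2], R=[app]>
[4] <C=(let u = y in u), E={y↦-2}, A=∅, R=[app]>
[5] <C=y, E={y↦-2}, A=∅, R=[let u :: app]>
[6] <C=u, E={u↦-2, y↦-2}, A=∅, R=[app]>
[7] <C=(λy. ((λv. (4 - -1)) 5)), E=∅, A=[-2], R=∅>
[8] <C=((λv. (4 - -1)) 5), E={y↦-2}, A=∅, R=∅>
[9] <C=5, E={y↦-2}, A=∅, R=[app]>
[10] <C=(λv. (4 - -1)), E={y↦-2}, A=[5], R=∅>
[11] <C=(4 - -1), E={v↦5, y↦-2}, A=∅, R=∅>
[12] <C=4, E={v↦5, y↦-2}, A=∅, R=[subR]>
[13] <C=-1, E={v↦5, y↦-2}, A=∅, R=[subL(4)]>
→ final value 5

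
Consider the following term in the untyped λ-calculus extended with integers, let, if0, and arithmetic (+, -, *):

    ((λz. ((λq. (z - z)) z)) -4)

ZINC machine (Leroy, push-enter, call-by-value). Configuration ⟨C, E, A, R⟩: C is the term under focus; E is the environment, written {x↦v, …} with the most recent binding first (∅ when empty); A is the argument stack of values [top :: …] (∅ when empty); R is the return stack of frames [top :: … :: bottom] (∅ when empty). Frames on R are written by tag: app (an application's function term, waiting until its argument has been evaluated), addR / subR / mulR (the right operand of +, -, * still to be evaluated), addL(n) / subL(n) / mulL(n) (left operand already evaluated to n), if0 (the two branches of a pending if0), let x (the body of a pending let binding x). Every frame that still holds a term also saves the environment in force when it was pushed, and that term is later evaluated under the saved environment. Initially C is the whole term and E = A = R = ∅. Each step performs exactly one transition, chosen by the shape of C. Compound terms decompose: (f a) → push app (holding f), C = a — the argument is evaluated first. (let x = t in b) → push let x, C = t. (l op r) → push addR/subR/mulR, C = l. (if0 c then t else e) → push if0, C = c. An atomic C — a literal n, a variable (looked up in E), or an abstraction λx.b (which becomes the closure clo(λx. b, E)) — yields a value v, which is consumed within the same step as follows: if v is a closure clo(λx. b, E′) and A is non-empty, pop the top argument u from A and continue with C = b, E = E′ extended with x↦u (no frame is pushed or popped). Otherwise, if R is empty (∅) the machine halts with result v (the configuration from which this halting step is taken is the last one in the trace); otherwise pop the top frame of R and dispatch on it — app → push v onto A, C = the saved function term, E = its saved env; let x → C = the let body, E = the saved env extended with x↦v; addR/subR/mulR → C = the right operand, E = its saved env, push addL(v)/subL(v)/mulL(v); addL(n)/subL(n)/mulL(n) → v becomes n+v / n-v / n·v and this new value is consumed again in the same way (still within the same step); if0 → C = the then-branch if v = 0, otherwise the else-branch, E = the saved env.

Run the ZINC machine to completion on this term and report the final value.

Answer: 0

Derivation:
t=0: <C=((λz. ((λq. (z - z)) z)) -4), E=∅, A=∅, R=∅>
t=1: <C=-4, E=∅, A=∅, R=[app]>
t=2: <C=(λz. ((λq. (z - z)) z)), E=∅, A=[-4], R=∅>
t=3: <C=((λq. (z - z)) z), E={z↦-4}, A=∅, R=∅>
t=4: <C=z, E={z↦-4}, A=∅, R=[app]>
t=5: <C=(λq. (z - z)), E={z↦-4}, A=[-4], R=∅>
t=6: <C=(z - z), E={q↦-4, z↦-4}, A=∅, R=∅>
t=7: <C=z, E={q↦-4, z↦-4}, A=∅, R=[subR]>
t=8: <C=z, E={q↦-4, z↦-4}, A=∅, R=[subL(-4)]>
→ final value 0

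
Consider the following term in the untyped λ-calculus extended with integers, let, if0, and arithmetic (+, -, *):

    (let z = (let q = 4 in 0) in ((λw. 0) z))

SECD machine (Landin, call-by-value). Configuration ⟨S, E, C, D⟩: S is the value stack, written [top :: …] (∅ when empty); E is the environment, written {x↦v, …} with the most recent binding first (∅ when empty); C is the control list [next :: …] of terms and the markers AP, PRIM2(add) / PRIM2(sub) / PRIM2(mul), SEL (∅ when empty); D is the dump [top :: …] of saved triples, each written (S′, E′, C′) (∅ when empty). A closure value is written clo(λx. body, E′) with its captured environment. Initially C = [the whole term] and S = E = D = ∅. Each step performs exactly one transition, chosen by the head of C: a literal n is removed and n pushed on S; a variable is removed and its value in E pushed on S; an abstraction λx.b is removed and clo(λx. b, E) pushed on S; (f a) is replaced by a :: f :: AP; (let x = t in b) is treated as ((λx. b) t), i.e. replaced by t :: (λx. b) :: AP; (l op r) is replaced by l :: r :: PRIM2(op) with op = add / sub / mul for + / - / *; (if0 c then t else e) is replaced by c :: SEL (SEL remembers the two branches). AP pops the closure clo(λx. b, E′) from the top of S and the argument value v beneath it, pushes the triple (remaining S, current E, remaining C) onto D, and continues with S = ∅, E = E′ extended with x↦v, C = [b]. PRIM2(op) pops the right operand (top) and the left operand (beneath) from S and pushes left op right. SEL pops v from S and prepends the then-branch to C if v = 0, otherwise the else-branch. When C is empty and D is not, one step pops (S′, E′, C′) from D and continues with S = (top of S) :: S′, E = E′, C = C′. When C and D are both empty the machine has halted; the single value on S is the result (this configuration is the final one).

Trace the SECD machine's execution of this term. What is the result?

Answer: 0

Machine steps:
0. ⟨S=∅; E=∅; C=[(let z = (let q = 4 in 0) in ((λw. 0) z))]; D=∅⟩
1. ⟨S=∅; E=∅; C=[(let q = 4 in 0) :: (λz. ((λw. 0) z)) :: AP]; D=∅⟩
2. ⟨S=∅; E=∅; C=[4 :: (λq. 0) :: AP :: (λz. ((λw. 0) z)) :: AP]; D=∅⟩
3. ⟨S=[4]; E=∅; C=[(λq. 0) :: AP :: (λz. ((λw. 0) z)) :: AP]; D=∅⟩
4. ⟨S=[clo(λq. 0, ∅) :: 4]; E=∅; C=[AP :: (λz. ((λw. 0) z)) :: AP]; D=∅⟩
5. ⟨S=∅; E={q↦4}; C=[0]; D=[(∅, ∅, [(λz. ((λw. 0) z)) :: AP])]⟩
6. ⟨S=[0]; E={q↦4}; C=∅; D=[(∅, ∅, [(λz. ((λw. 0) z)) :: AP])]⟩
7. ⟨S=[0]; E=∅; C=[(λz. ((λw. 0) z)) :: AP]; D=∅⟩
8. ⟨S=[clo(λz. ((λw. 0) z), ∅) :: 0]; E=∅; C=[AP]; D=∅⟩
9. ⟨S=∅; E={z↦0}; C=[((λw. 0) z)]; D=[(∅, ∅, ∅)]⟩
10. ⟨S=∅; E={z↦0}; C=[z :: (λw. 0) :: AP]; D=[(∅, ∅, ∅)]⟩
11. ⟨S=[0]; E={z↦0}; C=[(λw. 0) :: AP]; D=[(∅, ∅, ∅)]⟩
12. ⟨S=[clo(λw. 0, {z↦0}) :: 0]; E={z↦0}; C=[AP]; D=[(∅, ∅, ∅)]⟩
13. ⟨S=∅; E={w↦0, z↦0}; C=[0]; D=[(∅, {z↦0}, ∅) :: (∅, ∅, ∅)]⟩
14. ⟨S=[0]; E={w↦0, z↦0}; C=∅; D=[(∅, {z↦0}, ∅) :: (∅, ∅, ∅)]⟩
15. ⟨S=[0]; E={z↦0}; C=∅; D=[(∅, ∅, ∅)]⟩
16. ⟨S=[0]; E=∅; C=∅; D=∅⟩
→ final value 0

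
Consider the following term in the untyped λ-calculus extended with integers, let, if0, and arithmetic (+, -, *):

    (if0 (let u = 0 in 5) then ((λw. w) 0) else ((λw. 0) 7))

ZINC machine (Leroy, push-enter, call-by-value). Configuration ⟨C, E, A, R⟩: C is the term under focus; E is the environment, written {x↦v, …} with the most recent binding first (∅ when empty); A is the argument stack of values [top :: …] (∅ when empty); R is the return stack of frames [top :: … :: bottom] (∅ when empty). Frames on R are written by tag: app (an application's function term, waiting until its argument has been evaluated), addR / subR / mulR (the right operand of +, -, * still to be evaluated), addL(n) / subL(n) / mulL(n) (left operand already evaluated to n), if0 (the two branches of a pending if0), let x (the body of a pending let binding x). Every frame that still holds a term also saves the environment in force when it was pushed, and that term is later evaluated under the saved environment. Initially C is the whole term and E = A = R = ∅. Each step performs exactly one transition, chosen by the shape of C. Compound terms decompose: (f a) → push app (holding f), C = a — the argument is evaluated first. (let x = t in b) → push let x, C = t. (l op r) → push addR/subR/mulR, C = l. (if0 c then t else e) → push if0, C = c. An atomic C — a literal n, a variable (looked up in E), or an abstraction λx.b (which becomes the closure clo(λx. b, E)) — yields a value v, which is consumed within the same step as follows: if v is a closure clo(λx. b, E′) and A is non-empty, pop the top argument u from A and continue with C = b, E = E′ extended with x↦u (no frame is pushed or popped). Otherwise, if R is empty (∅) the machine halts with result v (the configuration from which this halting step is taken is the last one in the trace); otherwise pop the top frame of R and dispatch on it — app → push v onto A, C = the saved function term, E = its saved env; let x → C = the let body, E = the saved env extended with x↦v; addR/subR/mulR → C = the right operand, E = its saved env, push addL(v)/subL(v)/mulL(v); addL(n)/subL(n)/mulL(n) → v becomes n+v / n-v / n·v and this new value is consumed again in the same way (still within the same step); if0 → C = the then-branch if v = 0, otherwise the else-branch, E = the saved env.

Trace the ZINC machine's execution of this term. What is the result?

Answer: 0

Machine steps:
0. ⟨C=(if0 (let u = 0 in 5) then ((λw. w) 0) else ((λw. 0) 7)); E=∅; A=∅; R=∅⟩
1. ⟨C=(let u = 0 in 5); E=∅; A=∅; R=[if0]⟩
2. ⟨C=0; E=∅; A=∅; R=[let u :: if0]⟩
3. ⟨C=5; E={u↦0}; A=∅; R=[if0]⟩
4. ⟨C=((λw. 0) 7); E=∅; A=∅; R=∅⟩
5. ⟨C=7; E=∅; A=∅; R=[app]⟩
6. ⟨C=(λw. 0); E=∅; A=[7]; R=∅⟩
7. ⟨C=0; E={w↦7}; A=∅; R=∅⟩
→ final value 0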